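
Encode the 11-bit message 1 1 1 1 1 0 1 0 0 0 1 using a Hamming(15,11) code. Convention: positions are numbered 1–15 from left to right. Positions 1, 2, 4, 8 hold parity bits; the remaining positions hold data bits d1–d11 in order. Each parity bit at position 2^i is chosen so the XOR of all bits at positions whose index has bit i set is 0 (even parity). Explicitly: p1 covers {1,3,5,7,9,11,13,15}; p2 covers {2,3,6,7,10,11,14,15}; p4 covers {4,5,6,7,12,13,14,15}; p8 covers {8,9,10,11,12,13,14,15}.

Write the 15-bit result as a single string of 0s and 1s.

Place data at non-parity positions: p1 p2 1 p4 1 1 1 p8 1 0 1 0 0 0 1
p1 (pos 1,3,5,7,9,11,13,15): XOR of data positions = 1⊕1⊕1⊕1⊕1⊕0⊕1 = 0
p2 (pos 2,3,6,7,10,11,14,15): XOR of data positions = 1⊕1⊕1⊕0⊕1⊕0⊕1 = 1
p4 (pos 4,5,6,7,12,13,14,15): XOR of data positions = 1⊕1⊕1⊕0⊕0⊕0⊕1 = 0
p8 (pos 8,9,10,11,12,13,14,15): XOR of data positions = 1⊕0⊕1⊕0⊕0⊕0⊕1 = 1
Codeword: 011011111010001

011011111010001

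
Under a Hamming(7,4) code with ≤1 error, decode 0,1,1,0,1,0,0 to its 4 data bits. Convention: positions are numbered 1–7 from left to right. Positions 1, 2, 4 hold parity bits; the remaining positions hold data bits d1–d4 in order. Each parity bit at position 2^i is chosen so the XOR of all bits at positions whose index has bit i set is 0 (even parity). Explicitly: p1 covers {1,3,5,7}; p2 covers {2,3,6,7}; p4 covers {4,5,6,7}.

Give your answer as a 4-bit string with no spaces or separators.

s1 (pos 1,3,5,7): 0⊕1⊕1⊕0 = 0
s2 (pos 2,3,6,7): 1⊕1⊕0⊕0 = 0
s4 (pos 4,5,6,7): 0⊕1⊕0⊕0 = 1
Syndrome s4…s1 = 100 → error at position 4.
Flip position 4: 0110100 → 0111100
Read data bits from positions 3,5,6,7: 1100

1100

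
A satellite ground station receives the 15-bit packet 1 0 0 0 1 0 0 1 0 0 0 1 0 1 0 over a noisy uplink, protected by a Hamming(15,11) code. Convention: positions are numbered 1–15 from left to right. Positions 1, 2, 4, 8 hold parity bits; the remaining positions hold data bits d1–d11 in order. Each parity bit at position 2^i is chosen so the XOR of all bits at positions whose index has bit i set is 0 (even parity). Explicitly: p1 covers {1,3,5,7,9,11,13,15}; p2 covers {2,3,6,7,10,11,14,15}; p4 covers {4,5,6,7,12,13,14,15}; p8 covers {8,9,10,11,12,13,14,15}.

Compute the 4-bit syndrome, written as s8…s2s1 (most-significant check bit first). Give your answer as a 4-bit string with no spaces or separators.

1110

s1 (pos 1,3,5,7,9,11,13,15): 1⊕0⊕1⊕0⊕0⊕0⊕0⊕0 = 0
s2 (pos 2,3,6,7,10,11,14,15): 0⊕0⊕0⊕0⊕0⊕0⊕1⊕0 = 1
s4 (pos 4,5,6,7,12,13,14,15): 0⊕1⊕0⊕0⊕1⊕0⊕1⊕0 = 1
s8 (pos 8,9,10,11,12,13,14,15): 1⊕0⊕0⊕0⊕1⊕0⊕1⊕0 = 1
Syndrome s8…s1 = 1110 → error at position 14.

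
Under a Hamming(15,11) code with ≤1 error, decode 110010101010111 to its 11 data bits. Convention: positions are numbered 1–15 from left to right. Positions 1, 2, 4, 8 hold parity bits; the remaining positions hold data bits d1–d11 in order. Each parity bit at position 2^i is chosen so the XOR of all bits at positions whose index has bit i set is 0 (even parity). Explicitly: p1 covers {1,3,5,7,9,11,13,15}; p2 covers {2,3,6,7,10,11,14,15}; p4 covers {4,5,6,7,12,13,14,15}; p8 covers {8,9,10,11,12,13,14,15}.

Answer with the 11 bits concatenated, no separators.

01011010110

s1 (pos 1,3,5,7,9,11,13,15): 1⊕0⊕1⊕1⊕1⊕1⊕1⊕1 = 1
s2 (pos 2,3,6,7,10,11,14,15): 1⊕0⊕0⊕1⊕0⊕1⊕1⊕1 = 1
s4 (pos 4,5,6,7,12,13,14,15): 0⊕1⊕0⊕1⊕0⊕1⊕1⊕1 = 1
s8 (pos 8,9,10,11,12,13,14,15): 0⊕1⊕0⊕1⊕0⊕1⊕1⊕1 = 1
Syndrome s8…s1 = 1111 → error at position 15.
Flip position 15: 110010101010111 → 110010101010110
Read data bits from positions 3,5,6,7,9,10,11,12,13,14,15: 01011010110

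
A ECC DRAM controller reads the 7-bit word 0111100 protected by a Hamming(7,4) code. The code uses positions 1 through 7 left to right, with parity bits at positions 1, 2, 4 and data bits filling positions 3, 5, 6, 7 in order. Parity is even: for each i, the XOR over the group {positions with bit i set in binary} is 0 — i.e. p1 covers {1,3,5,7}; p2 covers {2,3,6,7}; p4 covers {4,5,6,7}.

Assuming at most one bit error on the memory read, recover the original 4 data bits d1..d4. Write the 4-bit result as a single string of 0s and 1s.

1100

s1 (pos 1,3,5,7): 0⊕1⊕1⊕0 = 0
s2 (pos 2,3,6,7): 1⊕1⊕0⊕0 = 0
s4 (pos 4,5,6,7): 1⊕1⊕0⊕0 = 0
Syndrome s4…s1 = 000 → no error.
Read data bits from positions 3,5,6,7: 1100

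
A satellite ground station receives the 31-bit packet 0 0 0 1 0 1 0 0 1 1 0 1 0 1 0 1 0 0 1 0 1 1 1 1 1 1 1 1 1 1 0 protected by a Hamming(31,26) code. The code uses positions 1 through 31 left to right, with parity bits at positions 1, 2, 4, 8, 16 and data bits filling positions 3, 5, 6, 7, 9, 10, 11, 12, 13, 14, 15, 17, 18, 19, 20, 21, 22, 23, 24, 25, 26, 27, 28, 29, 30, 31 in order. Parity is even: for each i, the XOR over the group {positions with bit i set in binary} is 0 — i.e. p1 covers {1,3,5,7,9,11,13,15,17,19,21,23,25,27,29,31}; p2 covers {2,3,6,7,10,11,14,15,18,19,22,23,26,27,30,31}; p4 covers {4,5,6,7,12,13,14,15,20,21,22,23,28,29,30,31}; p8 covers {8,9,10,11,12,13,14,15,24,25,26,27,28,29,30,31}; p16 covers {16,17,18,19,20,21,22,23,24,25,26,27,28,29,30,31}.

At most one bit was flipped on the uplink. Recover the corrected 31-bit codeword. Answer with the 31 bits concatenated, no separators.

s1 (pos 1,3,5,7,9,11,13,15,17,19,21,23,25,27,29,31): 0⊕0⊕0⊕0⊕1⊕0⊕0⊕0⊕0⊕1⊕1⊕1⊕1⊕1⊕1⊕0 = 1
s2 (pos 2,3,6,7,10,11,14,15,18,19,22,23,26,27,30,31): 0⊕0⊕1⊕0⊕1⊕0⊕1⊕0⊕0⊕1⊕1⊕1⊕1⊕1⊕1⊕0 = 1
s4 (pos 4,5,6,7,12,13,14,15,20,21,22,23,28,29,30,31): 1⊕0⊕1⊕0⊕1⊕0⊕1⊕0⊕0⊕1⊕1⊕1⊕1⊕1⊕1⊕0 = 0
s8 (pos 8,9,10,11,12,13,14,15,24,25,26,27,28,29,30,31): 0⊕1⊕1⊕0⊕1⊕0⊕1⊕0⊕1⊕1⊕1⊕1⊕1⊕1⊕1⊕0 = 1
s16 (pos 16,17,18,19,20,21,22,23,24,25,26,27,28,29,30,31): 1⊕0⊕0⊕1⊕0⊕1⊕1⊕1⊕1⊕1⊕1⊕1⊕1⊕1⊕1⊕0 = 0
Syndrome s16…s1 = 01011 → error at position 11.
Flip position 11: 0001010011010101001011111111110 → 0001010011110101001011111111110

0001010011110101001011111111110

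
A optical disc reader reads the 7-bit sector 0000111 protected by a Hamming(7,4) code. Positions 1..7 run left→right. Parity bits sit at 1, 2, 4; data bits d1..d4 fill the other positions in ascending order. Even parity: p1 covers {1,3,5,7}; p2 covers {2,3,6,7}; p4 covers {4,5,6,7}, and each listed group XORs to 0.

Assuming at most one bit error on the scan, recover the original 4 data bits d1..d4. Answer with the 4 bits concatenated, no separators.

0111

s1 (pos 1,3,5,7): 0⊕0⊕1⊕1 = 0
s2 (pos 2,3,6,7): 0⊕0⊕1⊕1 = 0
s4 (pos 4,5,6,7): 0⊕1⊕1⊕1 = 1
Syndrome s4…s1 = 100 → error at position 4.
Flip position 4: 0000111 → 0001111
Read data bits from positions 3,5,6,7: 0111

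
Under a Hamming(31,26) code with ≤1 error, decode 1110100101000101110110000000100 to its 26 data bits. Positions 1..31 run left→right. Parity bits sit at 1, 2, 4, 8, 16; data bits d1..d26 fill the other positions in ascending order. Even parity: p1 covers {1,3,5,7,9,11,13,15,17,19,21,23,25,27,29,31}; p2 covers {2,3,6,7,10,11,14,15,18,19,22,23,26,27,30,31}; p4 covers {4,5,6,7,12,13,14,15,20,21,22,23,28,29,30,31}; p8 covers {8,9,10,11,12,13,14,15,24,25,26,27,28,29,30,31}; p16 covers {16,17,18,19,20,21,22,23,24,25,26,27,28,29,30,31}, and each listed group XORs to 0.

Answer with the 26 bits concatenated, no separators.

11100100010110110000000100

s1 (pos 1,3,5,7,9,11,13,15,17,19,21,23,25,27,29,31): 1⊕1⊕1⊕0⊕0⊕0⊕0⊕0⊕1⊕0⊕1⊕0⊕0⊕0⊕1⊕0 = 0
s2 (pos 2,3,6,7,10,11,14,15,18,19,22,23,26,27,30,31): 1⊕1⊕0⊕0⊕1⊕0⊕1⊕0⊕1⊕0⊕0⊕0⊕0⊕0⊕0⊕0 = 1
s4 (pos 4,5,6,7,12,13,14,15,20,21,22,23,28,29,30,31): 0⊕1⊕0⊕0⊕0⊕0⊕1⊕0⊕1⊕1⊕0⊕0⊕0⊕1⊕0⊕0 = 1
s8 (pos 8,9,10,11,12,13,14,15,24,25,26,27,28,29,30,31): 1⊕0⊕1⊕0⊕0⊕0⊕1⊕0⊕0⊕0⊕0⊕0⊕0⊕1⊕0⊕0 = 0
s16 (pos 16,17,18,19,20,21,22,23,24,25,26,27,28,29,30,31): 1⊕1⊕1⊕0⊕1⊕1⊕0⊕0⊕0⊕0⊕0⊕0⊕0⊕1⊕0⊕0 = 0
Syndrome s16…s1 = 00110 → error at position 6.
Flip position 6: 1110100101000101110110000000100 → 1110110101000101110110000000100
Read data bits from positions 3,5,6,7,9,10,11,12,13,14,15,17,18,19,20,21,22,23,24,25,26,27,28,29,30,31: 11100100010110110000000100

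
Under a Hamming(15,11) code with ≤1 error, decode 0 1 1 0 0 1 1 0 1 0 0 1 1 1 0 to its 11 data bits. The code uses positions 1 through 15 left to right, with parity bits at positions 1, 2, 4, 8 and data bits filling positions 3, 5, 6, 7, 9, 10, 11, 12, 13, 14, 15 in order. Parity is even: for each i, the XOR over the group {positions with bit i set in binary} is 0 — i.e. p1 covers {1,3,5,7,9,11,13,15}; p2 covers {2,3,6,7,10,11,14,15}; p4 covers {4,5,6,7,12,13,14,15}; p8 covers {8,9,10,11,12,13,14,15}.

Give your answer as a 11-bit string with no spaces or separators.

s1 (pos 1,3,5,7,9,11,13,15): 0⊕1⊕0⊕1⊕1⊕0⊕1⊕0 = 0
s2 (pos 2,3,6,7,10,11,14,15): 1⊕1⊕1⊕1⊕0⊕0⊕1⊕0 = 1
s4 (pos 4,5,6,7,12,13,14,15): 0⊕0⊕1⊕1⊕1⊕1⊕1⊕0 = 1
s8 (pos 8,9,10,11,12,13,14,15): 0⊕1⊕0⊕0⊕1⊕1⊕1⊕0 = 0
Syndrome s8…s1 = 0110 → error at position 6.
Flip position 6: 011001101001110 → 011000101001110
Read data bits from positions 3,5,6,7,9,10,11,12,13,14,15: 10011001110

10011001110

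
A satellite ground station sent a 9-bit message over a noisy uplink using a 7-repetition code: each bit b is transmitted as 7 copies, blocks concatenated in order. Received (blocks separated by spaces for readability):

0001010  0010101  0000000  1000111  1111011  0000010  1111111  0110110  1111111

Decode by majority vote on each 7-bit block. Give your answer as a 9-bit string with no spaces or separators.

Block 1 (0001010): 2 ones → 0
Block 2 (0010101): 3 ones → 0
Block 3 (0000000): 0 ones → 0
Block 4 (1000111): 4 ones → 1
Block 5 (1111011): 6 ones → 1
Block 6 (0000010): 1 one → 0
Block 7 (1111111): 7 ones → 1
Block 8 (0110110): 4 ones → 1
Block 9 (1111111): 7 ones → 1

000110111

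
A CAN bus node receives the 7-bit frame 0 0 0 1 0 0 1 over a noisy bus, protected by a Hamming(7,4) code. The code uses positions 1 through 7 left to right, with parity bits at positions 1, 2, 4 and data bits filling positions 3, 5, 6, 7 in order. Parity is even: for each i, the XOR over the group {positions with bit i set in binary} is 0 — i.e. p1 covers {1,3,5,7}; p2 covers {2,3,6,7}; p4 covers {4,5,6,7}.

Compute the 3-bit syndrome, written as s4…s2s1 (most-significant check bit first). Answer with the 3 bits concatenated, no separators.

011

s1 (pos 1,3,5,7): 0⊕0⊕0⊕1 = 1
s2 (pos 2,3,6,7): 0⊕0⊕0⊕1 = 1
s4 (pos 4,5,6,7): 1⊕0⊕0⊕1 = 0
Syndrome s4…s1 = 011 → error at position 3.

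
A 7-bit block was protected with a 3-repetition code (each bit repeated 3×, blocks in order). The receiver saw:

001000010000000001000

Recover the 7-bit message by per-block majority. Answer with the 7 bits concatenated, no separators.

0000000

Block 1 (001): 1 one → 0
Block 2 (000): 0 ones → 0
Block 3 (010): 1 one → 0
Block 4 (000): 0 ones → 0
Block 5 (000): 0 ones → 0
Block 6 (001): 1 one → 0
Block 7 (000): 0 ones → 0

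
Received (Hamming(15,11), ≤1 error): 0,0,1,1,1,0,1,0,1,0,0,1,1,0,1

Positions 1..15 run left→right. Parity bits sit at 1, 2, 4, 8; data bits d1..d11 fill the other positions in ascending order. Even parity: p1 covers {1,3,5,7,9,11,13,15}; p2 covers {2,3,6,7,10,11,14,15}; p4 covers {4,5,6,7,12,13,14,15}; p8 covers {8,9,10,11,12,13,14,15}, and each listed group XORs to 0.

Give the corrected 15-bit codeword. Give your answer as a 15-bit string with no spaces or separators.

011110101001101

s1 (pos 1,3,5,7,9,11,13,15): 0⊕1⊕1⊕1⊕1⊕0⊕1⊕1 = 0
s2 (pos 2,3,6,7,10,11,14,15): 0⊕1⊕0⊕1⊕0⊕0⊕0⊕1 = 1
s4 (pos 4,5,6,7,12,13,14,15): 1⊕1⊕0⊕1⊕1⊕1⊕0⊕1 = 0
s8 (pos 8,9,10,11,12,13,14,15): 0⊕1⊕0⊕0⊕1⊕1⊕0⊕1 = 0
Syndrome s8…s1 = 0010 → error at position 2.
Flip position 2: 001110101001101 → 011110101001101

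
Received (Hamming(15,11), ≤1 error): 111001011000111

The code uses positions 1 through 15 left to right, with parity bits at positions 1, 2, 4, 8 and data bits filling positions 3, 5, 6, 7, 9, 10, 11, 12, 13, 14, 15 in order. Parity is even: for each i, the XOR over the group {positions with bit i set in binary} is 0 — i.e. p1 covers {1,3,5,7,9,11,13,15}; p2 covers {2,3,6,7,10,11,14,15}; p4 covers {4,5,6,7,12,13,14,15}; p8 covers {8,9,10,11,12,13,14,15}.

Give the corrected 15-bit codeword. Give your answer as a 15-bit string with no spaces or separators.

111001011010111

s1 (pos 1,3,5,7,9,11,13,15): 1⊕1⊕0⊕0⊕1⊕0⊕1⊕1 = 1
s2 (pos 2,3,6,7,10,11,14,15): 1⊕1⊕1⊕0⊕0⊕0⊕1⊕1 = 1
s4 (pos 4,5,6,7,12,13,14,15): 0⊕0⊕1⊕0⊕0⊕1⊕1⊕1 = 0
s8 (pos 8,9,10,11,12,13,14,15): 1⊕1⊕0⊕0⊕0⊕1⊕1⊕1 = 1
Syndrome s8…s1 = 1011 → error at position 11.
Flip position 11: 111001011000111 → 111001011010111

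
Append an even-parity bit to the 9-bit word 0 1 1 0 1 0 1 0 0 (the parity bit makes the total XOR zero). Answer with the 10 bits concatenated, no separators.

XOR of the 9 data bits: 0⊕1⊕1⊕0⊕1⊕0⊕1⊕0⊕0 = 0
Parity bit = 0 (so all 10 bits XOR to 0).

0110101000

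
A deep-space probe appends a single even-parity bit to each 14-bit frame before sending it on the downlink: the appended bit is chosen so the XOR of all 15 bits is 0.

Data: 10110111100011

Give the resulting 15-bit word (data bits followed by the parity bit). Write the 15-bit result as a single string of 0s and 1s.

101101111000111

XOR of the 14 data bits: 1⊕0⊕1⊕1⊕0⊕1⊕1⊕1⊕1⊕0⊕0⊕0⊕1⊕1 = 1
Parity bit = 1 (so all 15 bits XOR to 0).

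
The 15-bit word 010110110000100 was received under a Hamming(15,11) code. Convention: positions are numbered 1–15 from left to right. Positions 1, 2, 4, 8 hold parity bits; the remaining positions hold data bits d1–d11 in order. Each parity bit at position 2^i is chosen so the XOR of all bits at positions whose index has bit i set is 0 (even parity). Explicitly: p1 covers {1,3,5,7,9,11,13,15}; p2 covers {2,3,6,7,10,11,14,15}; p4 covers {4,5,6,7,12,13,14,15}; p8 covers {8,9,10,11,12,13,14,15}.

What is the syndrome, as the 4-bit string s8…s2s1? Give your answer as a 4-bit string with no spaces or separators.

s1 (pos 1,3,5,7,9,11,13,15): 0⊕0⊕1⊕1⊕0⊕0⊕1⊕0 = 1
s2 (pos 2,3,6,7,10,11,14,15): 1⊕0⊕0⊕1⊕0⊕0⊕0⊕0 = 0
s4 (pos 4,5,6,7,12,13,14,15): 1⊕1⊕0⊕1⊕0⊕1⊕0⊕0 = 0
s8 (pos 8,9,10,11,12,13,14,15): 1⊕0⊕0⊕0⊕0⊕1⊕0⊕0 = 0
Syndrome s8…s1 = 0001 → error at position 1.

0001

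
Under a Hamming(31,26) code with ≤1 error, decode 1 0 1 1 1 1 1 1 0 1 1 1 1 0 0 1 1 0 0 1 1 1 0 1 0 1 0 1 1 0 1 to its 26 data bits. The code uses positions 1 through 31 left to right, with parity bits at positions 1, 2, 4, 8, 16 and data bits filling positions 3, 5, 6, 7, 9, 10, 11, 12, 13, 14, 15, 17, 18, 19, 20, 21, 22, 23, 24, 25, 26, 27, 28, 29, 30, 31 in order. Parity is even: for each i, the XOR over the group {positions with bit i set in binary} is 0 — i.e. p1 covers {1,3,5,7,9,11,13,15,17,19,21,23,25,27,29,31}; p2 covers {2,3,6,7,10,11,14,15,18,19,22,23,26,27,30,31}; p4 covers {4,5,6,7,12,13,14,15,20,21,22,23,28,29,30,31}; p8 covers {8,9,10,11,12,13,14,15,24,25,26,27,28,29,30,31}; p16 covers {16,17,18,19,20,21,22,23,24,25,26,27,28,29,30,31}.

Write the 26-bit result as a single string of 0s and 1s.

s1 (pos 1,3,5,7,9,11,13,15,17,19,21,23,25,27,29,31): 1⊕1⊕1⊕1⊕0⊕1⊕1⊕0⊕1⊕0⊕1⊕0⊕0⊕0⊕1⊕1 = 0
s2 (pos 2,3,6,7,10,11,14,15,18,19,22,23,26,27,30,31): 0⊕1⊕1⊕1⊕1⊕1⊕0⊕0⊕0⊕0⊕1⊕0⊕1⊕0⊕0⊕1 = 0
s4 (pos 4,5,6,7,12,13,14,15,20,21,22,23,28,29,30,31): 1⊕1⊕1⊕1⊕1⊕1⊕0⊕0⊕1⊕1⊕1⊕0⊕1⊕1⊕0⊕1 = 0
s8 (pos 8,9,10,11,12,13,14,15,24,25,26,27,28,29,30,31): 1⊕0⊕1⊕1⊕1⊕1⊕0⊕0⊕1⊕0⊕1⊕0⊕1⊕1⊕0⊕1 = 0
s16 (pos 16,17,18,19,20,21,22,23,24,25,26,27,28,29,30,31): 1⊕1⊕0⊕0⊕1⊕1⊕1⊕0⊕1⊕0⊕1⊕0⊕1⊕1⊕0⊕1 = 0
Syndrome s16…s1 = 00000 → no error.
Read data bits from positions 3,5,6,7,9,10,11,12,13,14,15,17,18,19,20,21,22,23,24,25,26,27,28,29,30,31: 11110111100100111010101101

11110111100100111010101101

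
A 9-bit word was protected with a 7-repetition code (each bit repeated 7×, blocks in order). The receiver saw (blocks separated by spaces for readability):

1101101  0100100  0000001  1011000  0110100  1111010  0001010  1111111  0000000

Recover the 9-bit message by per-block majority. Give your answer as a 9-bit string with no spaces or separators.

100001010

Block 1 (1101101): 5 ones → 1
Block 2 (0100100): 2 ones → 0
Block 3 (0000001): 1 one → 0
Block 4 (1011000): 3 ones → 0
Block 5 (0110100): 3 ones → 0
Block 6 (1111010): 5 ones → 1
Block 7 (0001010): 2 ones → 0
Block 8 (1111111): 7 ones → 1
Block 9 (0000000): 0 ones → 0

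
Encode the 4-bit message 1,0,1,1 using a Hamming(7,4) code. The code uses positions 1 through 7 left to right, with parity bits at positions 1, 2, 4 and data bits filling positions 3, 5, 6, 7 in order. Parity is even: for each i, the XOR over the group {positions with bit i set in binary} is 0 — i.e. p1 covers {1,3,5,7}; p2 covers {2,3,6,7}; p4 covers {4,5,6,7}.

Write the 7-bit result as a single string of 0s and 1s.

0110011

Place data at non-parity positions: p1 p2 1 p4 0 1 1
p1 (pos 1,3,5,7): XOR of data positions = 1⊕0⊕1 = 0
p2 (pos 2,3,6,7): XOR of data positions = 1⊕1⊕1 = 1
p4 (pos 4,5,6,7): XOR of data positions = 0⊕1⊕1 = 0
Codeword: 0110011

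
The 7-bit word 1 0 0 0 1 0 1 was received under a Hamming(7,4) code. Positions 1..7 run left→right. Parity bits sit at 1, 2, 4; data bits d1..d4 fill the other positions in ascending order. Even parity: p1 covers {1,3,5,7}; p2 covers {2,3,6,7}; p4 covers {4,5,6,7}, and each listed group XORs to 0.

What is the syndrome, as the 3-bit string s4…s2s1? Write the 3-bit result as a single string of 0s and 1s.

011

s1 (pos 1,3,5,7): 1⊕0⊕1⊕1 = 1
s2 (pos 2,3,6,7): 0⊕0⊕0⊕1 = 1
s4 (pos 4,5,6,7): 0⊕1⊕0⊕1 = 0
Syndrome s4…s1 = 011 → error at position 3.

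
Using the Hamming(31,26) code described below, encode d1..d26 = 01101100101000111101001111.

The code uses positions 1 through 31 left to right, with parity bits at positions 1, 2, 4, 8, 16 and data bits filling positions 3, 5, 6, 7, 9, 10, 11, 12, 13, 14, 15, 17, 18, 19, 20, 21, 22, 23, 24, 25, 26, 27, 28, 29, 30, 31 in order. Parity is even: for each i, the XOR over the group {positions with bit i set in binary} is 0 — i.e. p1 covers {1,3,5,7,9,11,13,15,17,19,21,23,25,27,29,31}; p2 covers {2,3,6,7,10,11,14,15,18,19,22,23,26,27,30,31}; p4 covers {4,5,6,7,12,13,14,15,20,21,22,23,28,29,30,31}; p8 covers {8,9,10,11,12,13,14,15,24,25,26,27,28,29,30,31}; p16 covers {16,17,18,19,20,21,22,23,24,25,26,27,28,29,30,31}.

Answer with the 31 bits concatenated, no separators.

Place data at non-parity positions: p1 p2 0 p4 1 1 0 p8 1 1 0 0 1 0 1 p16 0 0 0 1 1 1 1 0 1 0 0 1 1 1 1
p1 (pos 1,3,5,7,9,11,13,15,17,19,21,23,25,27,29,31): XOR of data positions = 0⊕1⊕0⊕1⊕0⊕1⊕1⊕0⊕0⊕1⊕1⊕1⊕0⊕1⊕1 = 1
p2 (pos 2,3,6,7,10,11,14,15,18,19,22,23,26,27,30,31): XOR of data positions = 0⊕1⊕0⊕1⊕0⊕0⊕1⊕0⊕0⊕1⊕1⊕0⊕0⊕1⊕1 = 1
p4 (pos 4,5,6,7,12,13,14,15,20,21,22,23,28,29,30,31): XOR of data positions = 1⊕1⊕0⊕0⊕1⊕0⊕1⊕1⊕1⊕1⊕1⊕1⊕1⊕1⊕1 = 0
p8 (pos 8,9,10,11,12,13,14,15,24,25,26,27,28,29,30,31): XOR of data positions = 1⊕1⊕0⊕0⊕1⊕0⊕1⊕0⊕1⊕0⊕0⊕1⊕1⊕1⊕1 = 1
p16 (pos 16,17,18,19,20,21,22,23,24,25,26,27,28,29,30,31): XOR of data positions = 0⊕0⊕0⊕1⊕1⊕1⊕1⊕0⊕1⊕0⊕0⊕1⊕1⊕1⊕1 = 1
Codeword: 1100110111001011000111101001111

1100110111001011000111101001111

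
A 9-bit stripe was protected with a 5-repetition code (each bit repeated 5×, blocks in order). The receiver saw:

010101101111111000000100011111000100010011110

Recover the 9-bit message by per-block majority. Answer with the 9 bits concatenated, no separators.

011001001

Block 1 (01010): 2 ones → 0
Block 2 (11011): 4 ones → 1
Block 3 (11111): 5 ones → 1
Block 4 (00000): 0 ones → 0
Block 5 (01000): 1 one → 0
Block 6 (11111): 5 ones → 1
Block 7 (00010): 1 one → 0
Block 8 (00100): 1 one → 0
Block 9 (11110): 4 ones → 1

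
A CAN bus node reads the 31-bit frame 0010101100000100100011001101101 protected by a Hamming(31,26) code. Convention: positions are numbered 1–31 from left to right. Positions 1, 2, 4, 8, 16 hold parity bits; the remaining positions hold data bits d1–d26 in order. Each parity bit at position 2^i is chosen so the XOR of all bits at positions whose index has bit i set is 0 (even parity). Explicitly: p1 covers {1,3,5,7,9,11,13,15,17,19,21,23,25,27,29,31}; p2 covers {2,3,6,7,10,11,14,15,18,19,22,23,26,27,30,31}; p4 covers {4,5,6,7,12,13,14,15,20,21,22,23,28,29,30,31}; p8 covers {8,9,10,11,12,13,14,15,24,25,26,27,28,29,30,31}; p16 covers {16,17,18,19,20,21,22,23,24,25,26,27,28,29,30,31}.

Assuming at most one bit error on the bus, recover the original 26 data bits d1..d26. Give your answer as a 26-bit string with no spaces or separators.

s1 (pos 1,3,5,7,9,11,13,15,17,19,21,23,25,27,29,31): 0⊕1⊕1⊕1⊕0⊕0⊕0⊕0⊕1⊕0⊕1⊕0⊕1⊕0⊕1⊕1 = 0
s2 (pos 2,3,6,7,10,11,14,15,18,19,22,23,26,27,30,31): 0⊕1⊕0⊕1⊕0⊕0⊕1⊕0⊕0⊕0⊕1⊕0⊕1⊕0⊕0⊕1 = 0
s4 (pos 4,5,6,7,12,13,14,15,20,21,22,23,28,29,30,31): 0⊕1⊕0⊕1⊕0⊕0⊕1⊕0⊕0⊕1⊕1⊕0⊕1⊕1⊕0⊕1 = 0
s8 (pos 8,9,10,11,12,13,14,15,24,25,26,27,28,29,30,31): 1⊕0⊕0⊕0⊕0⊕0⊕1⊕0⊕0⊕1⊕1⊕0⊕1⊕1⊕0⊕1 = 1
s16 (pos 16,17,18,19,20,21,22,23,24,25,26,27,28,29,30,31): 0⊕1⊕0⊕0⊕0⊕1⊕1⊕0⊕0⊕1⊕1⊕0⊕1⊕1⊕0⊕1 = 0
Syndrome s16…s1 = 01000 → error at position 8.
Flip position 8: 0010101100000100100011001101101 → 0010101000000100100011001101101
Read data bits from positions 3,5,6,7,9,10,11,12,13,14,15,17,18,19,20,21,22,23,24,25,26,27,28,29,30,31: 11010000010100011001101101

11010000010100011001101101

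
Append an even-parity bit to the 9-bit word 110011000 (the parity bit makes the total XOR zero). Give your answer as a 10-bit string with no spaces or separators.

XOR of the 9 data bits: 1⊕1⊕0⊕0⊕1⊕1⊕0⊕0⊕0 = 0
Parity bit = 0 (so all 10 bits XOR to 0).

1100110000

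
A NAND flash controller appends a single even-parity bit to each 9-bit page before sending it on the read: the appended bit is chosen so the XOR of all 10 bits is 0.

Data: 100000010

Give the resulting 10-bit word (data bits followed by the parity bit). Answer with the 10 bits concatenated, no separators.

XOR of the 9 data bits: 1⊕0⊕0⊕0⊕0⊕0⊕0⊕1⊕0 = 0
Parity bit = 0 (so all 10 bits XOR to 0).

1000000100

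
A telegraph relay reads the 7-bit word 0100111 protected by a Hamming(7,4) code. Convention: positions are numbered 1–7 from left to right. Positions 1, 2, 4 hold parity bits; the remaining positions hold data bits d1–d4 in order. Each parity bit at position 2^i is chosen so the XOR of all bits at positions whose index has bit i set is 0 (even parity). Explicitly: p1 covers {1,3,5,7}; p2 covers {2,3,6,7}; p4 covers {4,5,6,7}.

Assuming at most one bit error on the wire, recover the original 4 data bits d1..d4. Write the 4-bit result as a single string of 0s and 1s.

s1 (pos 1,3,5,7): 0⊕0⊕1⊕1 = 0
s2 (pos 2,3,6,7): 1⊕0⊕1⊕1 = 1
s4 (pos 4,5,6,7): 0⊕1⊕1⊕1 = 1
Syndrome s4…s1 = 110 → error at position 6.
Flip position 6: 0100111 → 0100101
Read data bits from positions 3,5,6,7: 0101

0101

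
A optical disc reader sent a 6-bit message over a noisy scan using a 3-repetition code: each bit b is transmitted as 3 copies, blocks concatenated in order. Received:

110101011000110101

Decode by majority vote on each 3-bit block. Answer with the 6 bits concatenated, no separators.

111011

Block 1 (110): 2 ones → 1
Block 2 (101): 2 ones → 1
Block 3 (011): 2 ones → 1
Block 4 (000): 0 ones → 0
Block 5 (110): 2 ones → 1
Block 6 (101): 2 ones → 1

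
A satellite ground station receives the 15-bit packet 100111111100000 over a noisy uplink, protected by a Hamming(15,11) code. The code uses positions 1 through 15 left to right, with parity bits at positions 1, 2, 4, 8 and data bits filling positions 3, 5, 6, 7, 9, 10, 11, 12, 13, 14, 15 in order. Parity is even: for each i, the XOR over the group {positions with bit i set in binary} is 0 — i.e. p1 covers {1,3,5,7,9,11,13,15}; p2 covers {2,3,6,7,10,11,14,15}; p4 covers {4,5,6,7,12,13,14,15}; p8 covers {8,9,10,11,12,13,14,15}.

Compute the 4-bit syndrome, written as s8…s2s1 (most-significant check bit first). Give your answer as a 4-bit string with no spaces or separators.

1010

s1 (pos 1,3,5,7,9,11,13,15): 1⊕0⊕1⊕1⊕1⊕0⊕0⊕0 = 0
s2 (pos 2,3,6,7,10,11,14,15): 0⊕0⊕1⊕1⊕1⊕0⊕0⊕0 = 1
s4 (pos 4,5,6,7,12,13,14,15): 1⊕1⊕1⊕1⊕0⊕0⊕0⊕0 = 0
s8 (pos 8,9,10,11,12,13,14,15): 1⊕1⊕1⊕0⊕0⊕0⊕0⊕0 = 1
Syndrome s8…s1 = 1010 → error at position 10.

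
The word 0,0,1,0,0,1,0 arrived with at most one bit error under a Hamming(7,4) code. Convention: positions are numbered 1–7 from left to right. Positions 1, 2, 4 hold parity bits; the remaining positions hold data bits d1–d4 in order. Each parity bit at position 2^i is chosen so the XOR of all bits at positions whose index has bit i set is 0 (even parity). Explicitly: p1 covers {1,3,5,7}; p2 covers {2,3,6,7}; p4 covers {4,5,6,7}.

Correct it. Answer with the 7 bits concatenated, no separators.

0010110

s1 (pos 1,3,5,7): 0⊕1⊕0⊕0 = 1
s2 (pos 2,3,6,7): 0⊕1⊕1⊕0 = 0
s4 (pos 4,5,6,7): 0⊕0⊕1⊕0 = 1
Syndrome s4…s1 = 101 → error at position 5.
Flip position 5: 0010010 → 0010110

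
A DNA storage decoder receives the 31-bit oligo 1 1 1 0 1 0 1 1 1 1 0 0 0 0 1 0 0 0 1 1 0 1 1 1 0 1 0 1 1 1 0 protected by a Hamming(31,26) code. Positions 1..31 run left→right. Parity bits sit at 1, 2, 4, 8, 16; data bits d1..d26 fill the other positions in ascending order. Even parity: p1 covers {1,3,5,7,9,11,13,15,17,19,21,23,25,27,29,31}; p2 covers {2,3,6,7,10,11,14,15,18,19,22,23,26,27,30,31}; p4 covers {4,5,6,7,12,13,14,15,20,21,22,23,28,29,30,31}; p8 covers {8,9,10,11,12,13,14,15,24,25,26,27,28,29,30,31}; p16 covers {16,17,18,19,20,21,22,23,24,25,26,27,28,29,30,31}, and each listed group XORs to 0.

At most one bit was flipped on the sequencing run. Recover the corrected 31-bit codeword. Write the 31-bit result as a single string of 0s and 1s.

1110101111000010001101110101010

s1 (pos 1,3,5,7,9,11,13,15,17,19,21,23,25,27,29,31): 1⊕1⊕1⊕1⊕1⊕0⊕0⊕1⊕0⊕1⊕0⊕1⊕0⊕0⊕1⊕0 = 1
s2 (pos 2,3,6,7,10,11,14,15,18,19,22,23,26,27,30,31): 1⊕1⊕0⊕1⊕1⊕0⊕0⊕1⊕0⊕1⊕1⊕1⊕1⊕0⊕1⊕0 = 0
s4 (pos 4,5,6,7,12,13,14,15,20,21,22,23,28,29,30,31): 0⊕1⊕0⊕1⊕0⊕0⊕0⊕1⊕1⊕0⊕1⊕1⊕1⊕1⊕1⊕0 = 1
s8 (pos 8,9,10,11,12,13,14,15,24,25,26,27,28,29,30,31): 1⊕1⊕1⊕0⊕0⊕0⊕0⊕1⊕1⊕0⊕1⊕0⊕1⊕1⊕1⊕0 = 1
s16 (pos 16,17,18,19,20,21,22,23,24,25,26,27,28,29,30,31): 0⊕0⊕0⊕1⊕1⊕0⊕1⊕1⊕1⊕0⊕1⊕0⊕1⊕1⊕1⊕0 = 1
Syndrome s16…s1 = 11101 → error at position 29.
Flip position 29: 1110101111000010001101110101110 → 1110101111000010001101110101010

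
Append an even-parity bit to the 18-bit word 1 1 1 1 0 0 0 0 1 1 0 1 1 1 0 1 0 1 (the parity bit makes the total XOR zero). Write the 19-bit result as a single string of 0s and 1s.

1111000011011101011

XOR of the 18 data bits: 1⊕1⊕1⊕1⊕0⊕0⊕0⊕0⊕1⊕1⊕0⊕1⊕1⊕1⊕0⊕1⊕0⊕1 = 1
Parity bit = 1 (so all 19 bits XOR to 0).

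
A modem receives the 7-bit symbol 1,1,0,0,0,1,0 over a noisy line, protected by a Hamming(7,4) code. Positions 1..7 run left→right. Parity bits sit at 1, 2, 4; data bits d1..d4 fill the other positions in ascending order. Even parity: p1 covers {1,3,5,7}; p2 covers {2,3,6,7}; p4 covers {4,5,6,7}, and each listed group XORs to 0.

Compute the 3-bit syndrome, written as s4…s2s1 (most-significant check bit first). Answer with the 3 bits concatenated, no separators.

101

s1 (pos 1,3,5,7): 1⊕0⊕0⊕0 = 1
s2 (pos 2,3,6,7): 1⊕0⊕1⊕0 = 0
s4 (pos 4,5,6,7): 0⊕0⊕1⊕0 = 1
Syndrome s4…s1 = 101 → error at position 5.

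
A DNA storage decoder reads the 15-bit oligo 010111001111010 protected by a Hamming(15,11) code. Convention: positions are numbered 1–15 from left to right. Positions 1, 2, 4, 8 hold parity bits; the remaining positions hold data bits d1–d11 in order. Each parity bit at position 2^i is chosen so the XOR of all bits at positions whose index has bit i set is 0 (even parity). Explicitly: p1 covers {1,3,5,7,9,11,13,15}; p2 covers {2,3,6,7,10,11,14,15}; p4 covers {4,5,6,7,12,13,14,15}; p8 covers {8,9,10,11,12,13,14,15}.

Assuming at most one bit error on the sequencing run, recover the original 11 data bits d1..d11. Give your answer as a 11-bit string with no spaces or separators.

s1 (pos 1,3,5,7,9,11,13,15): 0⊕0⊕1⊕0⊕1⊕1⊕0⊕0 = 1
s2 (pos 2,3,6,7,10,11,14,15): 1⊕0⊕1⊕0⊕1⊕1⊕1⊕0 = 1
s4 (pos 4,5,6,7,12,13,14,15): 1⊕1⊕1⊕0⊕1⊕0⊕1⊕0 = 1
s8 (pos 8,9,10,11,12,13,14,15): 0⊕1⊕1⊕1⊕1⊕0⊕1⊕0 = 1
Syndrome s8…s1 = 1111 → error at position 15.
Flip position 15: 010111001111010 → 010111001111011
Read data bits from positions 3,5,6,7,9,10,11,12,13,14,15: 01101111011

01101111011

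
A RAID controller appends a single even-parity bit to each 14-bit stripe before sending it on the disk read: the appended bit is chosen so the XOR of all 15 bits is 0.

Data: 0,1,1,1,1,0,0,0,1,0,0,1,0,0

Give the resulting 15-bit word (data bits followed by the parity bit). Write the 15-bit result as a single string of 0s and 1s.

011110001001000

XOR of the 14 data bits: 0⊕1⊕1⊕1⊕1⊕0⊕0⊕0⊕1⊕0⊕0⊕1⊕0⊕0 = 0
Parity bit = 0 (so all 15 bits XOR to 0).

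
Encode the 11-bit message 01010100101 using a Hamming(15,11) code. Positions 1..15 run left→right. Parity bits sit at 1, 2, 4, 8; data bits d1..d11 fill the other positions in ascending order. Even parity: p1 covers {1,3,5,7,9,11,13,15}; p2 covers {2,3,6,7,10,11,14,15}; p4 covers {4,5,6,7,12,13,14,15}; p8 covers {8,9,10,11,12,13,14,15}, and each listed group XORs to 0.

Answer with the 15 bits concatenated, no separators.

Place data at non-parity positions: p1 p2 0 p4 1 0 1 p8 0 1 0 0 1 0 1
p1 (pos 1,3,5,7,9,11,13,15): XOR of data positions = 0⊕1⊕1⊕0⊕0⊕1⊕1 = 0
p2 (pos 2,3,6,7,10,11,14,15): XOR of data positions = 0⊕0⊕1⊕1⊕0⊕0⊕1 = 1
p4 (pos 4,5,6,7,12,13,14,15): XOR of data positions = 1⊕0⊕1⊕0⊕1⊕0⊕1 = 0
p8 (pos 8,9,10,11,12,13,14,15): XOR of data positions = 0⊕1⊕0⊕0⊕1⊕0⊕1 = 1
Codeword: 010010110100101

010010110100101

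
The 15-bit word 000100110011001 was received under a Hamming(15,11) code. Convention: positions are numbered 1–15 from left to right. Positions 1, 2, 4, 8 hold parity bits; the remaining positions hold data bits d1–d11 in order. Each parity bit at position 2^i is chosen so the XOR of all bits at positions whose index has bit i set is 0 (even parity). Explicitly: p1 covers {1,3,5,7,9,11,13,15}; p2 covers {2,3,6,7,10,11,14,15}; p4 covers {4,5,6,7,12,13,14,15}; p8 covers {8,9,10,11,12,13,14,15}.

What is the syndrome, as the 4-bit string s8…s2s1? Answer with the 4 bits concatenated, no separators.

s1 (pos 1,3,5,7,9,11,13,15): 0⊕0⊕0⊕1⊕0⊕1⊕0⊕1 = 1
s2 (pos 2,3,6,7,10,11,14,15): 0⊕0⊕0⊕1⊕0⊕1⊕0⊕1 = 1
s4 (pos 4,5,6,7,12,13,14,15): 1⊕0⊕0⊕1⊕1⊕0⊕0⊕1 = 0
s8 (pos 8,9,10,11,12,13,14,15): 1⊕0⊕0⊕1⊕1⊕0⊕0⊕1 = 0
Syndrome s8…s1 = 0011 → error at position 3.

0011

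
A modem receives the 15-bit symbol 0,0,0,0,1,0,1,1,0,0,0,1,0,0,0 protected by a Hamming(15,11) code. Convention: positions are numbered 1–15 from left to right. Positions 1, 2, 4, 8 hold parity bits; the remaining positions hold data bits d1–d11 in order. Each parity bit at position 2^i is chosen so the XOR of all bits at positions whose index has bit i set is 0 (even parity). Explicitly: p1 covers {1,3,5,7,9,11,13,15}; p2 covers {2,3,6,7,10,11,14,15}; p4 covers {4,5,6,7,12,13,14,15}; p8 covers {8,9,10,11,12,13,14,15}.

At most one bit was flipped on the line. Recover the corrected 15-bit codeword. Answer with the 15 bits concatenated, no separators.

000011110001000

s1 (pos 1,3,5,7,9,11,13,15): 0⊕0⊕1⊕1⊕0⊕0⊕0⊕0 = 0
s2 (pos 2,3,6,7,10,11,14,15): 0⊕0⊕0⊕1⊕0⊕0⊕0⊕0 = 1
s4 (pos 4,5,6,7,12,13,14,15): 0⊕1⊕0⊕1⊕1⊕0⊕0⊕0 = 1
s8 (pos 8,9,10,11,12,13,14,15): 1⊕0⊕0⊕0⊕1⊕0⊕0⊕0 = 0
Syndrome s8…s1 = 0110 → error at position 6.
Flip position 6: 000010110001000 → 000011110001000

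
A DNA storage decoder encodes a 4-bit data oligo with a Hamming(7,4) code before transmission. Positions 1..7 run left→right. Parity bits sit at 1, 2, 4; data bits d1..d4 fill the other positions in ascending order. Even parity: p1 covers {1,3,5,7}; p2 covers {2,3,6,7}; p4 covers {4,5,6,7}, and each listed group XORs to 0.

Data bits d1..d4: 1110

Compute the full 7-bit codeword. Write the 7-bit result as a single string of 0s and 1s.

Place data at non-parity positions: p1 p2 1 p4 1 1 0
p1 (pos 1,3,5,7): XOR of data positions = 1⊕1⊕0 = 0
p2 (pos 2,3,6,7): XOR of data positions = 1⊕1⊕0 = 0
p4 (pos 4,5,6,7): XOR of data positions = 1⊕1⊕0 = 0
Codeword: 0010110

0010110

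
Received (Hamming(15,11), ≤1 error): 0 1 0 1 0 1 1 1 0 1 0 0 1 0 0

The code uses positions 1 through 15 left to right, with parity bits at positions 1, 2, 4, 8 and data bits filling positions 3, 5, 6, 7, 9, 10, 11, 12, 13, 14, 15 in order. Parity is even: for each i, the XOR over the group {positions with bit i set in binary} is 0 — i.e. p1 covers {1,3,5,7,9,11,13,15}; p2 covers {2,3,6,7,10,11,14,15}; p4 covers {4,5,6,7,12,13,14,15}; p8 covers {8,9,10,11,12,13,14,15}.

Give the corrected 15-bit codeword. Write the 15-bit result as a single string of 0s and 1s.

010101100100100

s1 (pos 1,3,5,7,9,11,13,15): 0⊕0⊕0⊕1⊕0⊕0⊕1⊕0 = 0
s2 (pos 2,3,6,7,10,11,14,15): 1⊕0⊕1⊕1⊕1⊕0⊕0⊕0 = 0
s4 (pos 4,5,6,7,12,13,14,15): 1⊕0⊕1⊕1⊕0⊕1⊕0⊕0 = 0
s8 (pos 8,9,10,11,12,13,14,15): 1⊕0⊕1⊕0⊕0⊕1⊕0⊕0 = 1
Syndrome s8…s1 = 1000 → error at position 8.
Flip position 8: 010101110100100 → 010101100100100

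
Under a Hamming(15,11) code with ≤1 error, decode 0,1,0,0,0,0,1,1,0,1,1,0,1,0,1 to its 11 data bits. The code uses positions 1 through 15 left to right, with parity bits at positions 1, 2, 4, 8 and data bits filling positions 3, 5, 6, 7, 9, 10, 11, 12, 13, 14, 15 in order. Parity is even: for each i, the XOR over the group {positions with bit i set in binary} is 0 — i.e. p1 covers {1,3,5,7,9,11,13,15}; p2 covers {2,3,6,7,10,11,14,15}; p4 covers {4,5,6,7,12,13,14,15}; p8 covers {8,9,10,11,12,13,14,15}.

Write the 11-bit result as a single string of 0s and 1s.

00010110111

s1 (pos 1,3,5,7,9,11,13,15): 0⊕0⊕0⊕1⊕0⊕1⊕1⊕1 = 0
s2 (pos 2,3,6,7,10,11,14,15): 1⊕0⊕0⊕1⊕1⊕1⊕0⊕1 = 1
s4 (pos 4,5,6,7,12,13,14,15): 0⊕0⊕0⊕1⊕0⊕1⊕0⊕1 = 1
s8 (pos 8,9,10,11,12,13,14,15): 1⊕0⊕1⊕1⊕0⊕1⊕0⊕1 = 1
Syndrome s8…s1 = 1110 → error at position 14.
Flip position 14: 010000110110101 → 010000110110111
Read data bits from positions 3,5,6,7,9,10,11,12,13,14,15: 00010110111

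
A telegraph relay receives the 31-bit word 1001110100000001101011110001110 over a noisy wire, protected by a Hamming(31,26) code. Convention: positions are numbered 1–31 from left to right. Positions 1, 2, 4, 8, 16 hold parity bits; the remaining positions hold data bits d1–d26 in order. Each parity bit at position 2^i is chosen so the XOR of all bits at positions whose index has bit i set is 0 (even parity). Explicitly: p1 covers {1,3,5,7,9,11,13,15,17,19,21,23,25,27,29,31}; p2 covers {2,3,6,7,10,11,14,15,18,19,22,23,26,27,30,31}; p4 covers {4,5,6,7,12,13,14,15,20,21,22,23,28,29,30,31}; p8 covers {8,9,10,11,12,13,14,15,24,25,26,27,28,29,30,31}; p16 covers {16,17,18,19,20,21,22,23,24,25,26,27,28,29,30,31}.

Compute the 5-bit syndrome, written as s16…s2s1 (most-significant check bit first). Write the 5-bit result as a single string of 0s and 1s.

01111

s1 (pos 1,3,5,7,9,11,13,15,17,19,21,23,25,27,29,31): 1⊕0⊕1⊕0⊕0⊕0⊕0⊕0⊕1⊕1⊕1⊕1⊕0⊕0⊕1⊕0 = 1
s2 (pos 2,3,6,7,10,11,14,15,18,19,22,23,26,27,30,31): 0⊕0⊕1⊕0⊕0⊕0⊕0⊕0⊕0⊕1⊕1⊕1⊕0⊕0⊕1⊕0 = 1
s4 (pos 4,5,6,7,12,13,14,15,20,21,22,23,28,29,30,31): 1⊕1⊕1⊕0⊕0⊕0⊕0⊕0⊕0⊕1⊕1⊕1⊕1⊕1⊕1⊕0 = 1
s8 (pos 8,9,10,11,12,13,14,15,24,25,26,27,28,29,30,31): 1⊕0⊕0⊕0⊕0⊕0⊕0⊕0⊕1⊕0⊕0⊕0⊕1⊕1⊕1⊕0 = 1
s16 (pos 16,17,18,19,20,21,22,23,24,25,26,27,28,29,30,31): 1⊕1⊕0⊕1⊕0⊕1⊕1⊕1⊕1⊕0⊕0⊕0⊕1⊕1⊕1⊕0 = 0
Syndrome s16…s1 = 01111 → error at position 15.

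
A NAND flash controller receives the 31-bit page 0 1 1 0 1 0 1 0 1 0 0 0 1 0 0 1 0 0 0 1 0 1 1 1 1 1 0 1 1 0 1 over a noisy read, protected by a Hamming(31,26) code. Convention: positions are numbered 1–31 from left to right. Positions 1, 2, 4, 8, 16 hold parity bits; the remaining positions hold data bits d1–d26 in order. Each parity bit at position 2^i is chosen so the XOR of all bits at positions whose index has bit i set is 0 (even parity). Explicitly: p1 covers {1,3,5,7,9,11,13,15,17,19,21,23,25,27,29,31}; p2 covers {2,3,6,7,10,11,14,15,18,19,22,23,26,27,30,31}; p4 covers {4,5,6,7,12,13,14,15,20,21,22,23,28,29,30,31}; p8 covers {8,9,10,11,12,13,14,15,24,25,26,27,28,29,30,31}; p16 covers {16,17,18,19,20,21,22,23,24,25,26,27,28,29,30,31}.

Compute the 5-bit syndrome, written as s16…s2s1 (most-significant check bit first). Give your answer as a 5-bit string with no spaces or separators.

s1 (pos 1,3,5,7,9,11,13,15,17,19,21,23,25,27,29,31): 0⊕1⊕1⊕1⊕1⊕0⊕1⊕0⊕0⊕0⊕0⊕1⊕1⊕0⊕1⊕1 = 1
s2 (pos 2,3,6,7,10,11,14,15,18,19,22,23,26,27,30,31): 1⊕1⊕0⊕1⊕0⊕0⊕0⊕0⊕0⊕0⊕1⊕1⊕1⊕0⊕0⊕1 = 1
s4 (pos 4,5,6,7,12,13,14,15,20,21,22,23,28,29,30,31): 0⊕1⊕0⊕1⊕0⊕1⊕0⊕0⊕1⊕0⊕1⊕1⊕1⊕1⊕0⊕1 = 1
s8 (pos 8,9,10,11,12,13,14,15,24,25,26,27,28,29,30,31): 0⊕1⊕0⊕0⊕0⊕1⊕0⊕0⊕1⊕1⊕1⊕0⊕1⊕1⊕0⊕1 = 0
s16 (pos 16,17,18,19,20,21,22,23,24,25,26,27,28,29,30,31): 1⊕0⊕0⊕0⊕1⊕0⊕1⊕1⊕1⊕1⊕1⊕0⊕1⊕1⊕0⊕1 = 0
Syndrome s16…s1 = 00111 → error at position 7.

00111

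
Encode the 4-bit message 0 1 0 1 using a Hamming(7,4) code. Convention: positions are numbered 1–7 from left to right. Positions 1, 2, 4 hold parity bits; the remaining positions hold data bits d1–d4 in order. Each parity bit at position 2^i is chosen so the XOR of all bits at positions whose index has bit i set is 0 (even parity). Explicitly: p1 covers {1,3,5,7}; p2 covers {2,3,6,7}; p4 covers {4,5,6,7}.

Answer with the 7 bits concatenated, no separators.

0100101

Place data at non-parity positions: p1 p2 0 p4 1 0 1
p1 (pos 1,3,5,7): XOR of data positions = 0⊕1⊕1 = 0
p2 (pos 2,3,6,7): XOR of data positions = 0⊕0⊕1 = 1
p4 (pos 4,5,6,7): XOR of data positions = 1⊕0⊕1 = 0
Codeword: 0100101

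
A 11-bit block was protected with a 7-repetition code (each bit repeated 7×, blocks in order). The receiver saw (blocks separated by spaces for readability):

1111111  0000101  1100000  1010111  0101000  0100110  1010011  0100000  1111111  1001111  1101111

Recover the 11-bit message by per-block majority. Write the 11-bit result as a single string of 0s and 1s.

10010010111

Block 1 (1111111): 7 ones → 1
Block 2 (0000101): 2 ones → 0
Block 3 (1100000): 2 ones → 0
Block 4 (1010111): 5 ones → 1
Block 5 (0101000): 2 ones → 0
Block 6 (0100110): 3 ones → 0
Block 7 (1010011): 4 ones → 1
Block 8 (0100000): 1 one → 0
Block 9 (1111111): 7 ones → 1
Block 10 (1001111): 5 ones → 1
Block 11 (1101111): 6 ones → 1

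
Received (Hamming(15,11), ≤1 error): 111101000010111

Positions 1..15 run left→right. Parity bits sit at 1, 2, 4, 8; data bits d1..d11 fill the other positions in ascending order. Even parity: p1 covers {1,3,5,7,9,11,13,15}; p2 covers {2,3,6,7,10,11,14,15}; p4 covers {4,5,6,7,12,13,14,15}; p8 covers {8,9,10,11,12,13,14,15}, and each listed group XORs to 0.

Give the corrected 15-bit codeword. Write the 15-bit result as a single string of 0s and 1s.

s1 (pos 1,3,5,7,9,11,13,15): 1⊕1⊕0⊕0⊕0⊕1⊕1⊕1 = 1
s2 (pos 2,3,6,7,10,11,14,15): 1⊕1⊕1⊕0⊕0⊕1⊕1⊕1 = 0
s4 (pos 4,5,6,7,12,13,14,15): 1⊕0⊕1⊕0⊕0⊕1⊕1⊕1 = 1
s8 (pos 8,9,10,11,12,13,14,15): 0⊕0⊕0⊕1⊕0⊕1⊕1⊕1 = 0
Syndrome s8…s1 = 0101 → error at position 5.
Flip position 5: 111101000010111 → 111111000010111

111111000010111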